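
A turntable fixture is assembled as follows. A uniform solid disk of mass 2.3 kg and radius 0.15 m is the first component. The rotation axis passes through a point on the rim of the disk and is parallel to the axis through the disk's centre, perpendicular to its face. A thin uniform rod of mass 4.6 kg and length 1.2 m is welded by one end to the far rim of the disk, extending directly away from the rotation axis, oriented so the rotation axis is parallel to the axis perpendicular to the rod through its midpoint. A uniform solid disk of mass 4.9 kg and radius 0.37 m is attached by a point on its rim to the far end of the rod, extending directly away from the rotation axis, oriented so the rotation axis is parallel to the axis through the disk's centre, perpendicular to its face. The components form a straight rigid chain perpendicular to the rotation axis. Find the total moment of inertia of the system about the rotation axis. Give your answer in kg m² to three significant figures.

21.8

Solid disk: I_cm = (1/2)MR² = (1/2)(2.3)(0.15)² = 0.025875 kg m²; centre at d = 0.15 m, so the parallel axis theorem gives I = 0.025875 + (2.3)(0.15)² = 0.077625 kg m².
Thin rod: I_cm = (1/12)ML² = (1/12)(4.6)(1.2)² = 0.552 kg m²; centre at d = 0.15 + 0.15 + 0.6 = 0.9 m, so the parallel axis theorem gives I = 0.552 + (4.6)(0.9)² = 4.278 kg m².
Solid disk: I_cm = (1/2)MR² = (1/2)(4.9)(0.37)² = 0.33541 kg m²; centre at d = 0.15 + 0.15 + 0.6 + 0.6 + 0.37 = 1.87 m, so the parallel axis theorem gives I = 0.33541 + (4.9)(1.87)² = 17.47 kg m².
Total I = 0.077625 + 4.278 + 17.47 = 21.826 kg m².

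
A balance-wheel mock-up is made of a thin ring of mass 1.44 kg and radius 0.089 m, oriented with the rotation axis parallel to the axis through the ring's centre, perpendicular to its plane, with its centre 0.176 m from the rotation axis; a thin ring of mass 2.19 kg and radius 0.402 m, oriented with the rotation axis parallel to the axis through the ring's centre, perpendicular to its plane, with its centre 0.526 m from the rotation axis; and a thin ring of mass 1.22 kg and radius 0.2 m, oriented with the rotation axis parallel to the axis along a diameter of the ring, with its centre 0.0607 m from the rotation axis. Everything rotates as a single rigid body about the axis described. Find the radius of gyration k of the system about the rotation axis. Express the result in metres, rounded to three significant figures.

0.464

Thin ring: I_cm = MR² = (1.44)(0.089)² = 0.011406 kg m^2; centre at d = 0.176 m, so I = I_cm + Md² gives I = 0.011406 + (1.44)(0.176)² = 0.056012 kg m^2.
Thin ring: I_cm = MR² = (2.19)(0.402)² = 0.35391 kg m^2; centre at d = 0.526 m, so I = I_cm + Md² gives I = 0.35391 + (2.19)(0.526)² = 0.95983 kg m^2.
Thin ring: I_cm = (1/2)MR² = (1/2)(1.22)(0.2)² = 0.0244 kg m^2; centre at d = 0.0607 m, so I = I_cm + Md² gives I = 0.0244 + (1.22)(0.0607)² = 0.028895 kg m^2.
Total I = 1.0447 kg m^2; total mass M = 4.85 kg.
k = √(I/M) = √(1.0447/4.85) = 0.46412 m.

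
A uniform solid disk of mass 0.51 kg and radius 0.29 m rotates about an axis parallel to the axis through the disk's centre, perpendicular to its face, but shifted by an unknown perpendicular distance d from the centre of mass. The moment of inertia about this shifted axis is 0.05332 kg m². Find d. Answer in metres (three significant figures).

0.250

About the centre-of-mass axis, I_cm = (1/2)MR² = (1/2)(0.51)(0.29)² = 0.021445 kg m².
Parallel axis theorem: I = I_cm + Md², so Md² = 0.05332 − 0.021445 = 0.031875 kg m².
d = √(0.031875 / 0.51) = 0.25 m.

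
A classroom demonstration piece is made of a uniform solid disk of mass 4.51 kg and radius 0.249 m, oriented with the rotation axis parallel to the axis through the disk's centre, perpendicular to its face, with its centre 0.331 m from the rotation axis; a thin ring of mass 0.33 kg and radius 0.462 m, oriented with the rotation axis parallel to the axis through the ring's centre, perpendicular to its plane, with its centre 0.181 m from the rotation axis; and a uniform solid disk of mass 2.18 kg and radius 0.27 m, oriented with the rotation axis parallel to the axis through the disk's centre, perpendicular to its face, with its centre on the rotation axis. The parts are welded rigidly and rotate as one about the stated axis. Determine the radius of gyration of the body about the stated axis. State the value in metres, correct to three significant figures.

Solid disk: I_cm = (1/2)MR² = (1/2)(4.51)(0.249)² = 0.13981 kg m²; centre at d = 0.331 m, so I = I_cm + Md² gives I = 0.13981 + (4.51)(0.331)² = 0.63393 kg m².
Thin ring: I_cm = MR² = (0.33)(0.462)² = 0.070437 kg m²; centre at d = 0.181 m, so I = I_cm + Md² gives I = 0.070437 + (0.33)(0.181)² = 0.081248 kg m².
Solid disk: I_cm = (1/2)MR² = (1/2)(2.18)(0.27)² = 0.079461 kg m²; axis through the centre, so I = 0.079461 kg m².
Total I = 0.79464 kg m²; total mass M = 7.02 kg.
k = √(I/M) = √(0.79464/7.02) = 0.33645 m.

0.336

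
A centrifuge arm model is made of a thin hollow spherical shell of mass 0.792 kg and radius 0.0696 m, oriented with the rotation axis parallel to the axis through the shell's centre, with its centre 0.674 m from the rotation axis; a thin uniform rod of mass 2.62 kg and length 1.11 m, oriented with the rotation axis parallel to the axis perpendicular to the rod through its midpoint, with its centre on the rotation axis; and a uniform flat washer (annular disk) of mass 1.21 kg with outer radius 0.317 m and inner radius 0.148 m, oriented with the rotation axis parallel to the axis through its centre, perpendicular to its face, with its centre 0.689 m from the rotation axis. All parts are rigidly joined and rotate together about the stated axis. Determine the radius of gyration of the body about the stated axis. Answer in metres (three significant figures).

Spherical shell: I_cm = (2/3)MR² = (2/3)(0.792)(0.0696)² = 0.0025577 kg·m²; centre at d = 0.674 m, so I = I_cm + Md² gives I = 0.0025577 + (0.792)(0.674)² = 0.36234 kg·m².
Thin rod: I_cm = (1/12)ML² = (1/12)(2.62)(1.11)² = 0.26901 kg·m²; axis through the centre, so I = 0.26901 kg·m².
Annular disk: I_cm = (1/2)M(R²+r²) = (1/2)(1.21)[(0.317)² + (0.148)²] = 0.074048 kg·m²; centre at d = 0.689 m, so I = I_cm + Md² gives I = 0.074048 + (1.21)(0.689)² = 0.64846 kg·m².
Total I = 1.2798 kg·m²; total mass M = 4.622 kg.
k = √(I/M) = √(1.2798/4.622) = 0.52621 m.

0.526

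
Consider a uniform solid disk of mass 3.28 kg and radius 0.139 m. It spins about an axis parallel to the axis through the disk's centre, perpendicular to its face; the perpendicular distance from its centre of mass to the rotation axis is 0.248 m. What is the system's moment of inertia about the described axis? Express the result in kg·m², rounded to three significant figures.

I_cm = (1/2)MR² = (1/2)(3.28)(0.139)² = 0.031686 kg·m²; centre at d = 0.248 m, so I = I_cm + Md² gives I = 0.031686 + (3.28)(0.248)² = 0.23342 kg·m².

0.233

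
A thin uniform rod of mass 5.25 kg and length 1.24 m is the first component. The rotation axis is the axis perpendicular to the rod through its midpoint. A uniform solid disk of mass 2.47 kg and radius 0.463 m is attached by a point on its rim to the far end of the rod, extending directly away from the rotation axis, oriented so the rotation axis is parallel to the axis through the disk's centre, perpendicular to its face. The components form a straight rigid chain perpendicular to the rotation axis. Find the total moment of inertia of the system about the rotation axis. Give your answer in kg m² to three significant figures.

3.83

Thin rod: I_cm = (1/12)ML² = (1/12)(5.25)(1.24)² = 0.6727 kg m²; axis through the centre, so I = 0.6727 kg m².
Solid disk: I_cm = (1/2)MR² = (1/2)(2.47)(0.463)² = 0.26475 kg m²; centre at d = 0.62 + 0.463 = 1.083 m, so the parallel axis theorem gives I = 0.26475 + (2.47)(1.083)² = 3.1618 kg m².
Total I = 0.6727 + 3.1618 = 3.8345 kg m².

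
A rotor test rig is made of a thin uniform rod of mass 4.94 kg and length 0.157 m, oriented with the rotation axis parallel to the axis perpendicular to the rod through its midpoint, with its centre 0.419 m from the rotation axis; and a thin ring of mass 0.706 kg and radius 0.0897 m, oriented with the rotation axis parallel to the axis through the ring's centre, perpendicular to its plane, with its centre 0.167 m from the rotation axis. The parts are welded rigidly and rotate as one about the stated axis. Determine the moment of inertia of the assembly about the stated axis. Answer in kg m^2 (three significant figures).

0.903

Thin rod: I_cm = (1/12)ML² = (1/12)(4.94)(0.157)² = 0.010147 kg m^2; centre at d = 0.419 m, so the parallel axis theorem gives I = 0.010147 + (4.94)(0.419)² = 0.87742 kg m^2.
Thin ring: I_cm = MR² = (0.706)(0.0897)² = 0.0056805 kg m^2; centre at d = 0.167 m, so the parallel axis theorem gives I = 0.0056805 + (0.706)(0.167)² = 0.02537 kg m^2.
Total I = 0.87742 + 0.02537 = 0.90279 kg m^2.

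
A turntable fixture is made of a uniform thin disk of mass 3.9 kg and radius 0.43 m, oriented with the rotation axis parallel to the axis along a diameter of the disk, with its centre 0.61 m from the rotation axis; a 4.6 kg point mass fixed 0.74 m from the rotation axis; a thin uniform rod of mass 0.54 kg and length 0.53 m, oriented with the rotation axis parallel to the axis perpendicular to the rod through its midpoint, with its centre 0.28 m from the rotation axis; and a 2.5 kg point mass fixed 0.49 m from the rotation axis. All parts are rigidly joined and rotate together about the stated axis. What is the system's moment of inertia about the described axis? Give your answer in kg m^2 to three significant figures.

Thin disk: I_cm = (1/4)MR² = (1/4)(3.9)(0.43)² = 0.18028 kg m^2; centre at d = 0.61 m, so the parallel axis theorem gives I = 0.18028 + (3.9)(0.61)² = 1.6315 kg m^2.
Point mass: I_cm = 0; centre at d = 0.74 m, so the parallel axis theorem gives I = 0 + (4.6)(0.74)² = 2.519 kg m^2.
Thin rod: I_cm = (1/12)ML² = (1/12)(0.54)(0.53)² = 0.012641 kg m^2; centre at d = 0.28 m, so the parallel axis theorem gives I = 0.012641 + (0.54)(0.28)² = 0.054977 kg m^2.
Point mass: I_cm = 0; centre at d = 0.49 m, so the parallel axis theorem gives I = 0 + (2.5)(0.49)² = 0.60025 kg m^2.
Total I = 1.6315 + 2.519 + 0.054977 + 0.60025 = 4.8057 kg m^2.

4.81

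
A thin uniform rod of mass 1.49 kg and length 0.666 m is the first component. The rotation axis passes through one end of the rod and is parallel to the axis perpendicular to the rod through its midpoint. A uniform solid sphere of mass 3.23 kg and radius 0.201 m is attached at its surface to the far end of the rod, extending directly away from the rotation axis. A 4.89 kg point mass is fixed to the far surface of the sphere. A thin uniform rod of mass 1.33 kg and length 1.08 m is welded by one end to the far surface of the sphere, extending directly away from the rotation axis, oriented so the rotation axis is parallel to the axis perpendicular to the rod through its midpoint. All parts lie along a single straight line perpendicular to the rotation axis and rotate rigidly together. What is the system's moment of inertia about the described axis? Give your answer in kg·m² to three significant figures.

11.8

Thin rod: I_cm = (1/12)ML² = (1/12)(1.49)(0.666)² = 0.055075 kg·m²; centre at d = 0.333 m, so the parallel axis theorem gives I = 0.055075 + (1.49)(0.333)² = 0.2203 kg·m².
Solid sphere: I_cm = (2/5)MR² = (2/5)(3.23)(0.201)² = 0.052198 kg·m²; centre at d = 0.333 + 0.333 + 0.201 = 0.867 m, so the parallel axis theorem gives I = 0.052198 + (3.23)(0.867)² = 2.4802 kg·m².
Point mass: I_cm = 0; centre at d = 0.333 + 0.333 + 0.201 + 0.201 = 1.068 m, so the parallel axis theorem gives I = 0 + (4.89)(1.068)² = 5.5777 kg·m².
Thin rod: I_cm = (1/12)ML² = (1/12)(1.33)(1.08)² = 0.12928 kg·m²; centre at d = 0.333 + 0.333 + 0.201 + 0.201 + 0.54 = 1.608 m, so the parallel axis theorem gives I = 0.12928 + (1.33)(1.608)² = 3.5682 kg·m².
Total I = 0.2203 + 2.4802 + 5.5777 + 3.5682 = 11.846 kg·m².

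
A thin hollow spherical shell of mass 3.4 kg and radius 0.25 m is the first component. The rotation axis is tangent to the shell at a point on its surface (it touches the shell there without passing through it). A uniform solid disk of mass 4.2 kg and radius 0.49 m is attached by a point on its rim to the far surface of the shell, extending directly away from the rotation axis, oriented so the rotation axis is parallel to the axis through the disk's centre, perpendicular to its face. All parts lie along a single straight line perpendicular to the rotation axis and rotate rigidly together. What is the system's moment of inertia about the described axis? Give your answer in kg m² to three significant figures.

4.97

Spherical shell: I_cm = (2/3)MR² = (2/3)(3.4)(0.25)² = 0.14167 kg m²; centre at d = 0.25 m, so the parallel axis theorem gives I = 0.14167 + (3.4)(0.25)² = 0.35417 kg m².
Solid disk: I_cm = (1/2)MR² = (1/2)(4.2)(0.49)² = 0.50421 kg m²; centre at d = 0.25 + 0.25 + 0.49 = 0.99 m, so the parallel axis theorem gives I = 0.50421 + (4.2)(0.99)² = 4.6206 kg m².
Total I = 0.35417 + 4.6206 = 4.9748 kg m².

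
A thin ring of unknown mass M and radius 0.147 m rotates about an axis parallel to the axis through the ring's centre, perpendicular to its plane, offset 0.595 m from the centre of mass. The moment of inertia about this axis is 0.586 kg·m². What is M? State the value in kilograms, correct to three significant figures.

1.56

I = I_cm + Md² = MR² + Md² = M·[1·(0.147)² + (0.595)²] = M·0.37563.
So M = 0.586 / 0.37563 = 1.56 kg.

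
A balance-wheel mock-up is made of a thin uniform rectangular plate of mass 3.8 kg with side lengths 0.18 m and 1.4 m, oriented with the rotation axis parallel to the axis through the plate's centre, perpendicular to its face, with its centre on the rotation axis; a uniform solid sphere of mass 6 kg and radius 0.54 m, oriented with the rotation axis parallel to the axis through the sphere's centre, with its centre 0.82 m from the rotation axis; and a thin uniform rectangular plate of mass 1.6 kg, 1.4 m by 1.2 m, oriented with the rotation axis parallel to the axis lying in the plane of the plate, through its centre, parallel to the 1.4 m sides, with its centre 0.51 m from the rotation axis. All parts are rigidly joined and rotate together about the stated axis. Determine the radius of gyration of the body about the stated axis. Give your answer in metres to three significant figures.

0.724

Rectangular plate: I_cm = (1/12)M(a²+b²) = (1/12)(3.8)[(0.18)² + (1.4)²] = 0.63093 kg m²; axis through the centre, so I = 0.63093 kg m².
Solid sphere: I_cm = (2/5)MR² = (2/5)(6)(0.54)² = 0.69984 kg m²; centre at d = 0.82 m, so the parallel axis theorem gives I = 0.69984 + (6)(0.82)² = 4.7342 kg m².
Rectangular plate: I_cm = (1/12)Mb² = (1/12)(1.6)(1.2)² = 0.192 kg m²; centre at d = 0.51 m, so the parallel axis theorem gives I = 0.192 + (1.6)(0.51)² = 0.60816 kg m².
Total I = 5.9733 kg m²; total mass M = 11.4 kg.
k = √(I/M) = √(5.9733/11.4) = 0.72386 m.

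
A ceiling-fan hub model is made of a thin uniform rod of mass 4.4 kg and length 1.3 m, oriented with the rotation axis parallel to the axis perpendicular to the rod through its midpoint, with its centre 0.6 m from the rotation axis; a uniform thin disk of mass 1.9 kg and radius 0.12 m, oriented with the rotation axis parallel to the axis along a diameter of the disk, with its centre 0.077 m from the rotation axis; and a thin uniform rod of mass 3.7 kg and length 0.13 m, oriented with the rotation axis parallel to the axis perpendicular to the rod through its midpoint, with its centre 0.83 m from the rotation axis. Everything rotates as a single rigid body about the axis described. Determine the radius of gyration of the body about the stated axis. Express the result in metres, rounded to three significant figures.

Thin rod: I_cm = (1/12)ML² = (1/12)(4.4)(1.3)² = 0.61967 kg·m²; centre at d = 0.6 m, so I = I_cm + Md² gives I = 0.61967 + (4.4)(0.6)² = 2.2037 kg·m².
Thin disk: I_cm = (1/4)MR² = (1/4)(1.9)(0.12)² = 0.00684 kg·m²; centre at d = 0.077 m, so I = I_cm + Md² gives I = 0.00684 + (1.9)(0.077)² = 0.018105 kg·m².
Thin rod: I_cm = (1/12)ML² = (1/12)(3.7)(0.13)² = 0.0052108 kg·m²; centre at d = 0.83 m, so I = I_cm + Md² gives I = 0.0052108 + (3.7)(0.83)² = 2.5541 kg·m².
Total I = 4.7759 kg·m²; total mass M = 10 kg.
k = √(I/M) = √(4.7759/10) = 0.69108 m.

0.691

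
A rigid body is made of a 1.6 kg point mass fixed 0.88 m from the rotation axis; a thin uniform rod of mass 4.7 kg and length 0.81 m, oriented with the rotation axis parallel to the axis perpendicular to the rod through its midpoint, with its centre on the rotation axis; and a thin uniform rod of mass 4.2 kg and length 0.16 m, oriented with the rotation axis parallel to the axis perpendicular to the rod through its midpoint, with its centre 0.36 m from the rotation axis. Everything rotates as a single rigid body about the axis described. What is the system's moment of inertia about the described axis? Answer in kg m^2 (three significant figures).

Point mass: I_cm = 0; centre at d = 0.88 m, so I = I_cm + Md² gives I = 0 + (1.6)(0.88)² = 1.239 kg m^2.
Thin rod: I_cm = (1/12)ML² = (1/12)(4.7)(0.81)² = 0.25697 kg m^2; axis through the centre, so I = 0.25697 kg m^2.
Thin rod: I_cm = (1/12)ML² = (1/12)(4.2)(0.16)² = 0.00896 kg m^2; centre at d = 0.36 m, so I = I_cm + Md² gives I = 0.00896 + (4.2)(0.36)² = 0.55328 kg m^2.
Total I = 1.239 + 0.25697 + 0.55328 = 2.0493 kg m^2.

2.05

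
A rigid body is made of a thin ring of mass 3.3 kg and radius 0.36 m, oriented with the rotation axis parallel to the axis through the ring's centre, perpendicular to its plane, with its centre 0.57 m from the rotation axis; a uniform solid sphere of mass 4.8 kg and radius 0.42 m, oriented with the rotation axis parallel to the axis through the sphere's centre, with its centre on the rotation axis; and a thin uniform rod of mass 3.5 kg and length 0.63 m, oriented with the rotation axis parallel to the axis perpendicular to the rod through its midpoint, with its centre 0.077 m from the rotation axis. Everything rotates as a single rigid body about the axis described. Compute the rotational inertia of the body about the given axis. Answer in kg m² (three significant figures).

Thin ring: I_cm = MR² = (3.3)(0.36)² = 0.42768 kg m²; centre at d = 0.57 m, so the parallel axis theorem gives I = 0.42768 + (3.3)(0.57)² = 1.4998 kg m².
Solid sphere: I_cm = (2/5)MR² = (2/5)(4.8)(0.42)² = 0.33869 kg m²; axis through the centre, so I = 0.33869 kg m².
Thin rod: I_cm = (1/12)ML² = (1/12)(3.5)(0.63)² = 0.11576 kg m²; centre at d = 0.077 m, so the parallel axis theorem gives I = 0.11576 + (3.5)(0.077)² = 0.13651 kg m².
Total I = 1.4998 + 0.33869 + 0.13651 = 1.9751 kg m².

1.98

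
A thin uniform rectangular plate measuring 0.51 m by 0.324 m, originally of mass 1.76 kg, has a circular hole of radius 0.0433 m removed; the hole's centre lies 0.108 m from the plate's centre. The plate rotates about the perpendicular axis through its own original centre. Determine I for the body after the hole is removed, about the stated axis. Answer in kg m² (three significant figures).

Unpierced body about its centre: I₀ = (1/12)M(a²+b²) = (1/12)(1.76)[(0.51)² + (0.324)²] = 0.053544 kg m².
The removed disk has mass m = M·πr²/(ab) = (1.76)·π(0.0433)²/(0.51·0.324) = 0.062737 kg (same uniform areal density).
Its moment of inertia about the rotation axis (parallel-axis theorem): I_hole = (1/2)mr² + md² = (1/2)(0.062737)(0.0433)² + (0.062737)(0.108)² = 0.00079058 kg m².
Treating the hole as negative mass, I = I₀ − I_hole = 0.053544 − 0.00079058 = 0.052754 kg m².

0.0528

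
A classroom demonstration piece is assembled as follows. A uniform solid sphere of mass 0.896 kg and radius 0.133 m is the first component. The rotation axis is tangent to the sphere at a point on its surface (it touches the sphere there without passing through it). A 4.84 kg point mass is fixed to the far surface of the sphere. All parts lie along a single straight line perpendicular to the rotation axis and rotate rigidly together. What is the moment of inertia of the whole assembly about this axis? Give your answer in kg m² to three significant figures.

0.365

Solid sphere: I_cm = (2/5)MR² = (2/5)(0.896)(0.133)² = 0.0063397 kg m²; centre at d = 0.133 m, so I = I_cm + Md² gives I = 0.0063397 + (0.896)(0.133)² = 0.022189 kg m².
Point mass: I_cm = 0; centre at d = 0.133 + 0.133 = 0.266 m, so I = I_cm + Md² gives I = 0 + (4.84)(0.266)² = 0.34246 kg m².
Total I = 0.022189 + 0.34246 = 0.36465 kg m².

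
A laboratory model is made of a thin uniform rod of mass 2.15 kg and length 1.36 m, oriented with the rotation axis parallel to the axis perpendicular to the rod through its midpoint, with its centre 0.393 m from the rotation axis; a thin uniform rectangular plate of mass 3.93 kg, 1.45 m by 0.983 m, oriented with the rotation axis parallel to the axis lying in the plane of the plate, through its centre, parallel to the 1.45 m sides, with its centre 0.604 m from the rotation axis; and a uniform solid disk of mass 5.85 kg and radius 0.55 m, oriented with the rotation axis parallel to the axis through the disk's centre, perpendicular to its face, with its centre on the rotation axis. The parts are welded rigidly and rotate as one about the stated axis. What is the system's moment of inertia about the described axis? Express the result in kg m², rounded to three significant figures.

3.30

Thin rod: I_cm = (1/12)ML² = (1/12)(2.15)(1.36)² = 0.33139 kg m²; centre at d = 0.393 m, so I = I_cm + Md² gives I = 0.33139 + (2.15)(0.393)² = 0.66345 kg m².
Rectangular plate: I_cm = (1/12)Mb² = (1/12)(3.93)(0.983)² = 0.31646 kg m²; centre at d = 0.604 m, so I = I_cm + Md² gives I = 0.31646 + (3.93)(0.604)² = 1.7502 kg m².
Solid disk: I_cm = (1/2)MR² = (1/2)(5.85)(0.55)² = 0.88481 kg m²; axis through the centre, so I = 0.88481 kg m².
Total I = 0.66345 + 1.7502 + 0.88481 = 3.2985 kg m².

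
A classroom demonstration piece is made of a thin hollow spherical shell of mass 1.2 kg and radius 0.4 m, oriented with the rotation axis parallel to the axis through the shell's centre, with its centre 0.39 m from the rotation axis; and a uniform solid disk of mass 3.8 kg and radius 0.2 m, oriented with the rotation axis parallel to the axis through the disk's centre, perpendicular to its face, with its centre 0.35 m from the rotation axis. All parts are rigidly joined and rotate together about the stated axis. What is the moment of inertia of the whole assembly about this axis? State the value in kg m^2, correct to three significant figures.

Spherical shell: I_cm = (2/3)MR² = (2/3)(1.2)(0.4)² = 0.128 kg m^2; centre at d = 0.39 m, so the parallel axis theorem gives I = 0.128 + (1.2)(0.39)² = 0.31052 kg m^2.
Solid disk: I_cm = (1/2)MR² = (1/2)(3.8)(0.2)² = 0.076 kg m^2; centre at d = 0.35 m, so the parallel axis theorem gives I = 0.076 + (3.8)(0.35)² = 0.5415 kg m^2.
Total I = 0.31052 + 0.5415 = 0.85202 kg m^2.

0.852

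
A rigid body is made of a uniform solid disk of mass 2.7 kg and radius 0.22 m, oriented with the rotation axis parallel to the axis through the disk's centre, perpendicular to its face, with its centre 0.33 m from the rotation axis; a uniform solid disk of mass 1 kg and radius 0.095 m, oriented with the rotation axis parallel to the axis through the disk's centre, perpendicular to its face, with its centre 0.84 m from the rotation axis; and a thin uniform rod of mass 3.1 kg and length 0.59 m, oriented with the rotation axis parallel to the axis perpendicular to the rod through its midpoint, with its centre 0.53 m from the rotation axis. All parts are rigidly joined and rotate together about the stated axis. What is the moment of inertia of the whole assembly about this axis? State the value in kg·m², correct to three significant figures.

Solid disk: I_cm = (1/2)MR² = (1/2)(2.7)(0.22)² = 0.06534 kg·m²; centre at d = 0.33 m, so I = I_cm + Md² gives I = 0.06534 + (2.7)(0.33)² = 0.35937 kg·m².
Solid disk: I_cm = (1/2)MR² = (1/2)(1)(0.095)² = 0.0045125 kg·m²; centre at d = 0.84 m, so I = I_cm + Md² gives I = 0.0045125 + (1)(0.84)² = 0.71011 kg·m².
Thin rod: I_cm = (1/12)ML² = (1/12)(3.1)(0.59)² = 0.089926 kg·m²; centre at d = 0.53 m, so I = I_cm + Md² gives I = 0.089926 + (3.1)(0.53)² = 0.96072 kg·m².
Total I = 0.35937 + 0.71011 + 0.96072 = 2.0302 kg·m².

2.03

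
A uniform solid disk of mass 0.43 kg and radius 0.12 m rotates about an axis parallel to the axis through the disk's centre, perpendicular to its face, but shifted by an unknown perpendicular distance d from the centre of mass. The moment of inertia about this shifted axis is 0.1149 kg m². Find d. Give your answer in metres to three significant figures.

About the centre-of-mass axis, I_cm = (1/2)MR² = (1/2)(0.43)(0.12)² = 0.003096 kg m².
Parallel axis theorem: I = I_cm + Md², so Md² = 0.1149 − 0.003096 = 0.1118 kg m².
d = √(0.1118 / 0.43) = 0.50991 m.

0.510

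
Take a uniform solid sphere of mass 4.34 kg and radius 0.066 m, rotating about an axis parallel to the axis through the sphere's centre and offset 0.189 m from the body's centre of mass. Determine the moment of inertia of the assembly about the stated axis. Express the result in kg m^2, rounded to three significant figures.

I_cm = (2/5)MR² = (2/5)(4.34)(0.066)² = 0.007562 kg m^2; centre at d = 0.189 m, so the parallel axis theorem gives I = 0.007562 + (4.34)(0.189)² = 0.16259 kg m^2.

0.163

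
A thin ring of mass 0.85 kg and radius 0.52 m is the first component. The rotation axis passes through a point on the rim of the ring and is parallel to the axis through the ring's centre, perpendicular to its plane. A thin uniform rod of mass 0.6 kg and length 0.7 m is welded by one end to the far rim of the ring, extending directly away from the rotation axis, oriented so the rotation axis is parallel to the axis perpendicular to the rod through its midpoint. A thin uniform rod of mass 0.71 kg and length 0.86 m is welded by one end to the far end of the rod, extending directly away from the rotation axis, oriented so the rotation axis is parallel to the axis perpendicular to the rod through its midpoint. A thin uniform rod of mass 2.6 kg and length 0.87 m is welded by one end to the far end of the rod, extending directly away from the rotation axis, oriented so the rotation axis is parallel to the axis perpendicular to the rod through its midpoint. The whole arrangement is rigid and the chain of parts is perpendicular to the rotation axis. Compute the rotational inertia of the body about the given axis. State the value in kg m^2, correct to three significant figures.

Thin ring: I_cm = MR² = (0.85)(0.52)² = 0.22984 kg m^2; centre at d = 0.52 m, so I = I_cm + Md² gives I = 0.22984 + (0.85)(0.52)² = 0.45968 kg m^2.
Thin rod: I_cm = (1/12)ML² = (1/12)(0.6)(0.7)² = 0.0245 kg m^2; centre at d = 0.52 + 0.52 + 0.35 = 1.39 m, so I = I_cm + Md² gives I = 0.0245 + (0.6)(1.39)² = 1.1838 kg m^2.
Thin rod: I_cm = (1/12)ML² = (1/12)(0.71)(0.86)² = 0.04376 kg m^2; centre at d = 0.52 + 0.52 + 0.35 + 0.35 + 0.43 = 2.17 m, so I = I_cm + Md² gives I = 0.04376 + (0.71)(2.17)² = 3.3871 kg m^2.
Thin rod: I_cm = (1/12)ML² = (1/12)(2.6)(0.87)² = 0.164 kg m^2; centre at d = 0.52 + 0.52 + 0.35 + 0.35 + 0.43 + 0.43 + 0.435 = 3.035 m, so I = I_cm + Md² gives I = 0.164 + (2.6)(3.035)² = 24.113 kg m^2.
Total I = 0.45968 + 1.1838 + 3.3871 + 24.113 = 29.144 kg m^2.

29.1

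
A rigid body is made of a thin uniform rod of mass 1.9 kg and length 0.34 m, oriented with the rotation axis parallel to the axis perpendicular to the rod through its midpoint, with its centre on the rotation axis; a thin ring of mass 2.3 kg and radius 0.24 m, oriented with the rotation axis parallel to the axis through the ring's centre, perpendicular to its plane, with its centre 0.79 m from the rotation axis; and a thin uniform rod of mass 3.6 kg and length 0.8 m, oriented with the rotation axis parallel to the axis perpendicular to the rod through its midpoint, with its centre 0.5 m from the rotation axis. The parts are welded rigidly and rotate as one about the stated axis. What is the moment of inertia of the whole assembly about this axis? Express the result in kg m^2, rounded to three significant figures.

2.68

Thin rod: I_cm = (1/12)ML² = (1/12)(1.9)(0.34)² = 0.018303 kg m^2; axis through the centre, so I = 0.018303 kg m^2.
Thin ring: I_cm = MR² = (2.3)(0.24)² = 0.13248 kg m^2; centre at d = 0.79 m, so the parallel axis theorem gives I = 0.13248 + (2.3)(0.79)² = 1.5679 kg m^2.
Thin rod: I_cm = (1/12)ML² = (1/12)(3.6)(0.8)² = 0.192 kg m^2; centre at d = 0.5 m, so the parallel axis theorem gives I = 0.192 + (3.6)(0.5)² = 1.092 kg m^2.
Total I = 0.018303 + 1.5679 + 1.092 = 2.6782 kg m^2.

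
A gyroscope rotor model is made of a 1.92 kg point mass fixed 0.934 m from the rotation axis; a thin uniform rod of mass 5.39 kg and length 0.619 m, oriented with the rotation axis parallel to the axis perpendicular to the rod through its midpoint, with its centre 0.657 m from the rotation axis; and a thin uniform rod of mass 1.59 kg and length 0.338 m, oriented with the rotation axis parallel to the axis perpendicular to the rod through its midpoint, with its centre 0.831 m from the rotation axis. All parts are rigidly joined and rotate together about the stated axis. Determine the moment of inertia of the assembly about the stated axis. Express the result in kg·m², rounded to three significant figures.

5.29

Point mass: I_cm = 0; centre at d = 0.934 m, so the parallel axis theorem gives I = 0 + (1.92)(0.934)² = 1.6749 kg·m².
Thin rod: I_cm = (1/12)ML² = (1/12)(5.39)(0.619)² = 0.1721 kg·m²; centre at d = 0.657 m, so the parallel axis theorem gives I = 0.1721 + (5.39)(0.657)² = 2.4987 kg·m².
Thin rod: I_cm = (1/12)ML² = (1/12)(1.59)(0.338)² = 0.015137 kg·m²; centre at d = 0.831 m, so the parallel axis theorem gives I = 0.015137 + (1.59)(0.831)² = 1.1131 kg·m².
Total I = 1.6749 + 2.4987 + 1.1131 = 5.2867 kg·m².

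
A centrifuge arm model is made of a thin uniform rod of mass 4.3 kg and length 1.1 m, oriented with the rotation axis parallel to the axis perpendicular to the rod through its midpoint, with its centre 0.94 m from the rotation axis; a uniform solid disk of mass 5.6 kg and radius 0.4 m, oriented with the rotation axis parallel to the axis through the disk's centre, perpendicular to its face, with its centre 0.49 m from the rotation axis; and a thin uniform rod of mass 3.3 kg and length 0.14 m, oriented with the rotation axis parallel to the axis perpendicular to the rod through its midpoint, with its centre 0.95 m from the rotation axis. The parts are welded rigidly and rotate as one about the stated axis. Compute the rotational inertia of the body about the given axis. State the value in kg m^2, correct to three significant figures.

9.01

Thin rod: I_cm = (1/12)ML² = (1/12)(4.3)(1.1)² = 0.43358 kg m^2; centre at d = 0.94 m, so I = I_cm + Md² gives I = 0.43358 + (4.3)(0.94)² = 4.2331 kg m^2.
Solid disk: I_cm = (1/2)MR² = (1/2)(5.6)(0.4)² = 0.448 kg m^2; centre at d = 0.49 m, so I = I_cm + Md² gives I = 0.448 + (5.6)(0.49)² = 1.7926 kg m^2.
Thin rod: I_cm = (1/12)ML² = (1/12)(3.3)(0.14)² = 0.00539 kg m^2; centre at d = 0.95 m, so I = I_cm + Md² gives I = 0.00539 + (3.3)(0.95)² = 2.9836 kg m^2.
Total I = 4.2331 + 1.7926 + 2.9836 = 9.0093 kg m^2.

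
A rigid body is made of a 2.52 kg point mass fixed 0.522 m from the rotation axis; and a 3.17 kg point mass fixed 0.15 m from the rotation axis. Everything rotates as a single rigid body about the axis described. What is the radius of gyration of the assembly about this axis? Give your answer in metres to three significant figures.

Point mass: I_cm = 0; centre at d = 0.522 m, so I = I_cm + Md² gives I = 0 + (2.52)(0.522)² = 0.68666 kg m^2.
Point mass: I_cm = 0; centre at d = 0.15 m, so I = I_cm + Md² gives I = 0 + (3.17)(0.15)² = 0.071325 kg m^2.
Total I = 0.75798 kg m^2; total mass M = 5.69 kg.
k = √(I/M) = √(0.75798/5.69) = 0.36498 m.

0.365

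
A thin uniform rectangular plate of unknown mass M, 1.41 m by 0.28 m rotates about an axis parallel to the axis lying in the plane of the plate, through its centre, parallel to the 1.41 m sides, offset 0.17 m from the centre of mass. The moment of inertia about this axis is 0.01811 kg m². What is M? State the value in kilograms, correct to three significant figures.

I = I_cm + Md² = (1/12)Mb² + Md² = M·[0.0833333·(0.28)² + (0.17)²] = M·0.035433.
So M = 0.01811 / 0.035433 = 0.5111 kg.

0.511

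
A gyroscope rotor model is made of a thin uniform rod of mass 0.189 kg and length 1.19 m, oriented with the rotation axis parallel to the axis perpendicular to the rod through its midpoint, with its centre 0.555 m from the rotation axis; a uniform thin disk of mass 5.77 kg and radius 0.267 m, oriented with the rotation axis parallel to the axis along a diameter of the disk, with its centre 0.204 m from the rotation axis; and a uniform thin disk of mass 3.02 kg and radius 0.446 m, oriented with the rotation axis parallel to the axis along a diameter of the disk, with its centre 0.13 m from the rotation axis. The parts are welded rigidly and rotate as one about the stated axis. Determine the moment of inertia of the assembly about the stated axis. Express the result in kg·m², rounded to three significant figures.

0.625

Thin rod: I_cm = (1/12)ML² = (1/12)(0.189)(1.19)² = 0.022304 kg·m²; centre at d = 0.555 m, so the parallel axis theorem gives I = 0.022304 + (0.189)(0.555)² = 0.08052 kg·m².
Thin disk: I_cm = (1/4)MR² = (1/4)(5.77)(0.267)² = 0.10283 kg·m²; centre at d = 0.204 m, so the parallel axis theorem gives I = 0.10283 + (5.77)(0.204)² = 0.34296 kg·m².
Thin disk: I_cm = (1/4)MR² = (1/4)(3.02)(0.446)² = 0.15018 kg·m²; centre at d = 0.13 m, so the parallel axis theorem gives I = 0.15018 + (3.02)(0.13)² = 0.20122 kg·m².
Total I = 0.08052 + 0.34296 + 0.20122 = 0.6247 kg·m².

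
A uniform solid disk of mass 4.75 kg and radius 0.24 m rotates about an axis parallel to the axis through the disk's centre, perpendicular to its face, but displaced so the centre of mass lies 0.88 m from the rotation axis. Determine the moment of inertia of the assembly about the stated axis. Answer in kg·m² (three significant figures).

3.82

I_cm = (1/2)MR² = (1/2)(4.75)(0.24)² = 0.1368 kg·m²; centre at d = 0.88 m, so the parallel axis theorem gives I = 0.1368 + (4.75)(0.88)² = 3.8152 kg·m².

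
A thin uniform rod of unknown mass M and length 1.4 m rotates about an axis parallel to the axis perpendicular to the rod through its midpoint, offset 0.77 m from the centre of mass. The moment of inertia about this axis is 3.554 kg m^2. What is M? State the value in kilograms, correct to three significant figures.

I = I_cm + Md² = (1/12)ML² + Md² = M·[0.0833333·(1.4)² + (0.77)²] = M·0.75623.
So M = 3.554 / 0.75623 = 4.6996 kg.

4.70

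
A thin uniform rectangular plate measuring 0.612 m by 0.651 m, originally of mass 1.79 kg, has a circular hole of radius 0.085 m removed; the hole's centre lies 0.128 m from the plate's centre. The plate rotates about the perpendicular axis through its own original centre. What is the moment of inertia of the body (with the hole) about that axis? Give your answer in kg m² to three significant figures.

Unpierced body about its centre: I₀ = (1/12)M(a²+b²) = (1/12)(1.79)[(0.612)² + (0.651)²] = 0.11909 kg m².
The removed disk has mass m = M·πr²/(ab) = (1.79)·π(0.085)²/(0.612·0.651) = 0.10198 kg (same uniform areal density).
Its moment of inertia about the rotation axis (parallel-axis theorem): I_hole = (1/2)mr² + md² = (1/2)(0.10198)(0.085)² + (0.10198)(0.128)² = 0.0020392 kg m².
Treating the hole as negative mass, I = I₀ − I_hole = 0.11909 − 0.0020392 = 0.11705 kg m².

0.117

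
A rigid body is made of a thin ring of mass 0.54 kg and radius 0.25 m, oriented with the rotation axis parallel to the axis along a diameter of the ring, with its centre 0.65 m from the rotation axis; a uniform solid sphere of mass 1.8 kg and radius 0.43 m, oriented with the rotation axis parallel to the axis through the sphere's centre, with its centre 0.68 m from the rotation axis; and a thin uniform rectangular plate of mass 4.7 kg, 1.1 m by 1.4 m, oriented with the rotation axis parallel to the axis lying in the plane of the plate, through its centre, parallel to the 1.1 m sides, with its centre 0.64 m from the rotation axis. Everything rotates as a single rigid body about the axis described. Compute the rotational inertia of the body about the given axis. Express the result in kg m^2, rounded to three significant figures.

3.90

Thin ring: I_cm = (1/2)MR² = (1/2)(0.54)(0.25)² = 0.016875 kg m^2; centre at d = 0.65 m, so the parallel axis theorem gives I = 0.016875 + (0.54)(0.65)² = 0.24503 kg m^2.
Solid sphere: I_cm = (2/5)MR² = (2/5)(1.8)(0.43)² = 0.13313 kg m^2; centre at d = 0.68 m, so the parallel axis theorem gives I = 0.13313 + (1.8)(0.68)² = 0.96545 kg m^2.
Rectangular plate: I_cm = (1/12)Mb² = (1/12)(4.7)(1.4)² = 0.76767 kg m^2; centre at d = 0.64 m, so the parallel axis theorem gives I = 0.76767 + (4.7)(0.64)² = 2.6928 kg m^2.
Total I = 0.24503 + 0.96545 + 2.6928 = 3.9033 kg m^2.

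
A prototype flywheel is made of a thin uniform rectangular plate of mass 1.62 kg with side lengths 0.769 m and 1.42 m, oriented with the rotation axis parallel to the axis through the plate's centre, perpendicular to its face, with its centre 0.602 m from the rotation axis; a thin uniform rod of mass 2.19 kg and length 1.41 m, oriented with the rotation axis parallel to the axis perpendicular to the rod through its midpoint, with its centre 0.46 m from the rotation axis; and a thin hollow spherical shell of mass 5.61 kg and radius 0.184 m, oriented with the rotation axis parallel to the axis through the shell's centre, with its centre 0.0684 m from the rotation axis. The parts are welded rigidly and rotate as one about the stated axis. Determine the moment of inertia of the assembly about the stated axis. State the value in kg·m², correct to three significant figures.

1.92

Rectangular plate: I_cm = (1/12)M(a²+b²) = (1/12)(1.62)[(0.769)² + (1.42)²] = 0.35205 kg·m²; centre at d = 0.602 m, so the parallel axis theorem gives I = 0.35205 + (1.62)(0.602)² = 0.93914 kg·m².
Thin rod: I_cm = (1/12)ML² = (1/12)(2.19)(1.41)² = 0.36283 kg·m²; centre at d = 0.46 m, so the parallel axis theorem gives I = 0.36283 + (2.19)(0.46)² = 0.82623 kg·m².
Spherical shell: I_cm = (2/3)MR² = (2/3)(5.61)(0.184)² = 0.12662 kg·m²; centre at d = 0.0684 m, so the parallel axis theorem gives I = 0.12662 + (5.61)(0.0684)² = 0.15287 kg·m².
Total I = 0.93914 + 0.82623 + 0.15287 = 1.9182 kg·m².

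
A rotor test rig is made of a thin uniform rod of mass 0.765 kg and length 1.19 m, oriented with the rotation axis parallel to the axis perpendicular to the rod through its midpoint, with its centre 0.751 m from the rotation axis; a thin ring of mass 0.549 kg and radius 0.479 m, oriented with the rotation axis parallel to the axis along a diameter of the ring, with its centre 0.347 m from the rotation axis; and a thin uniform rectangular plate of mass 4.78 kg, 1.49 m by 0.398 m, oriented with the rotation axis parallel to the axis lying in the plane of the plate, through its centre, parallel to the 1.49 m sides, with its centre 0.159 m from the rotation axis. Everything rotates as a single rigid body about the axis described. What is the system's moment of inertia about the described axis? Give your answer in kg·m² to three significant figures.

0.835

Thin rod: I_cm = (1/12)ML² = (1/12)(0.765)(1.19)² = 0.090276 kg·m²; centre at d = 0.751 m, so the parallel axis theorem gives I = 0.090276 + (0.765)(0.751)² = 0.52174 kg·m².
Thin ring: I_cm = (1/2)MR² = (1/2)(0.549)(0.479)² = 0.062982 kg·m²; centre at d = 0.347 m, so the parallel axis theorem gives I = 0.062982 + (0.549)(0.347)² = 0.12909 kg·m².
Rectangular plate: I_cm = (1/12)Mb² = (1/12)(4.78)(0.398)² = 0.063098 kg·m²; centre at d = 0.159 m, so the parallel axis theorem gives I = 0.063098 + (4.78)(0.159)² = 0.18394 kg·m².
Total I = 0.52174 + 0.12909 + 0.18394 = 0.83476 kg·m².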